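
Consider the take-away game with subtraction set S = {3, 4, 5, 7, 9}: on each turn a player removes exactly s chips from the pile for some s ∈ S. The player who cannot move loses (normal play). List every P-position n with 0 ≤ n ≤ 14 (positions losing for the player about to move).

0, 1, 2, 12, 13, 14

n :  0  1  2  3  4  5  6  7  8  9 10 11 12 13 14
G :  0  0  0  1  1  1  2  2  2  3  3  3  0  0  0
P-positions are exactly the n with G(n) = 0.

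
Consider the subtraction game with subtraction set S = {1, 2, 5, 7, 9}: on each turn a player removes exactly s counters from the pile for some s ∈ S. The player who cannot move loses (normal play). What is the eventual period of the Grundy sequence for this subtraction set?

n :  0  1  2  3  4  5  6  7  8  9 10 11 12 13 14 15 16 17 18 19 20 21 22 23 24 25 26 27 28 29
G :  0  1  2  0  1  2  0  1  2  3  4  5  3  4  0  1  2  0  1  2  0  1  2  3  4  5  3  4  0  1
G(n+14) = G(n) holds for n = 0,…,8 (a full window of length max(S) = 9), so the sequence is purely periodic with period 14.

14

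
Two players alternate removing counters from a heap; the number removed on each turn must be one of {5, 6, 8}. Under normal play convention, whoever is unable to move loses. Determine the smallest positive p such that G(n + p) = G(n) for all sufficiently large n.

13

n :  0  1  2  3  4  5  6  7  8  9 10 11 12 13 14 15 16 17 18 19 20 21 22 23 24 25 26 27
G :  0  0  0  0  0  1  1  1  1  1  2  2  2  0  0  0  0  0  1  1  1  1  1  2  2  2  0  0
G(n+13) = G(n) holds for n = 0,…,7 (a full window of length max(S) = 8), so the sequence is purely periodic with period 13.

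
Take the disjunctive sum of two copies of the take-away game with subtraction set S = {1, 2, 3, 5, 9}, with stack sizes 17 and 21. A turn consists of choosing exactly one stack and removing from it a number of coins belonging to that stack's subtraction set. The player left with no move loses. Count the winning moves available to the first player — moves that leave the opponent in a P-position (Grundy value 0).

0

All stacks use S = {1, 2, 3, 5, 9}:
n :  0  1  2  3  4  5  6  7  8  9 10 11 12 13 14 15 16 17 18 19 20 21
G :  0  1  2  3  0  1  2  3  0  1  2  3  0  1  2  3  0  1  2  3  0  1
Stack A: G(17) = 1.
Stack B: G(21) = 1.
Combined Grundy value = 1 ⊕ 1 = 0.
A winning move leaves total XOR = 0, i.e. changes one component's Grundy value g to g ⊕ X where X is the current total.
Stack A: target g' = 1⊕0 = 1, but every legal move changes the Grundy value (mex property), so 0 moves.
Stack B: target g' = 1⊕0 = 1, but every legal move changes the Grundy value (mex property), so 0 moves.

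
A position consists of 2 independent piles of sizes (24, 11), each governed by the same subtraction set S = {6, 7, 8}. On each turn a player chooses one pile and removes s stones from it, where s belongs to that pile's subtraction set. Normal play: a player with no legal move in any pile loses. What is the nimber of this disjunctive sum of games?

All piles use S = {6, 7, 8}:
n :  0  1  2  3  4  5  6  7  8  9 10 11 12 13 14 15 16 17 18 19 20 21 22 23 24
G :  0  0  0  0  0  0  1  1  1  1  1  1  2  2  0  0  0  0  0  0  1  1  1  1  1
Pile A: G(24) = 1.
Pile B: G(11) = 1.
Combined Grundy value = 1 ⊕ 1 = 0.

0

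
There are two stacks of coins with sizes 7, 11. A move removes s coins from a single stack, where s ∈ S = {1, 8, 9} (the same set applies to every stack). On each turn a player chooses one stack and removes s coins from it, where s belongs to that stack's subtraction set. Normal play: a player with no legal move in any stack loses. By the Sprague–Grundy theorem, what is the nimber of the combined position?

2

All stacks use S = {1, 8, 9}:
G(0) = 0
G(1) = mex{0} = 1
G(2) = mex{1} = 0
G(3) = mex{0} = 1
G(4) = mex{1} = 0
G(5) = mex{0} = 1
G(6) = mex{1} = 0
G(7) = mex{0} = 1
G(8) = mex{1,0} = 2
G(9) = mex{2,1,0} = 3
G(10) = mex{3,0,1} = 2
G(11) = mex{2,1,0} = 3
Stack A: G(7) = 1.
Stack B: G(11) = 3.
Combined Grundy value = 1 ⊕ 3 = 2.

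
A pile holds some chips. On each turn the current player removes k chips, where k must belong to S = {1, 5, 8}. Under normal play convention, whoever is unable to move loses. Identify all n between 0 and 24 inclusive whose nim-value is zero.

G(0) = 0
G(1) = mex{0} = 1
G(2) = mex{1} = 0
G(3) = mex{0} = 1
G(4) = mex{1} = 0
G(5) = mex{0,0} = 1
G(6) = mex{1,1} = 0
G(7) = mex{0,0} = 1
G(8) = mex{1,1,0} = 2
G(9) = mex{2,0,1} = 3
G(10) = mex{3,1,0} = 2
G(11) = mex{2,0,1} = 3
G(12) = mex{3,1,0} = 2
G(13) = mex{2,2,1} = 0
G(14) = mex{0,3,0} = 1
G(15) = mex{1,2,1} = 0
G(16) = mex{0,3,2} = 1
G(17) = mex{1,2,3} = 0
G(18) = mex{0,0,2} = 1
G(19) = mex{1,1,3} = 0
G(20) = mex{0,0,2} = 1
G(21) = mex{1,1,0} = 2
G(22) = mex{2,0,1} = 3
G(23) = mex{3,1,0} = 2
G(24) = mex{2,0,1} = 3
P-positions are exactly the n with G(n) = 0.

0, 2, 4, 6, 13, 15, 17, 19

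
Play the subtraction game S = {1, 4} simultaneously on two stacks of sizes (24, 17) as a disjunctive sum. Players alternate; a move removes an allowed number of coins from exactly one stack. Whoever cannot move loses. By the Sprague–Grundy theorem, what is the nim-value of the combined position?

All stacks use S = {1, 4}:
G(0) = 0
G(1) = mex{0} = 1
G(2) = mex{1} = 0
G(3) = mex{0} = 1
G(4) = mex{1,0} = 2
G(5) = mex{2,1} = 0
G(6) = mex{0,0} = 1
G(7) = mex{1,1} = 0
G(8) = mex{0,2} = 1
G(9) = mex{1,0} = 2
G(10) = mex{2,1} = 0
G(11) = mex{0,0} = 1
G(12) = mex{1,1} = 0
G(13) = mex{0,2} = 1
G(14) = mex{1,0} = 2
G(15) = mex{2,1} = 0
G(16) = mex{0,0} = 1
G(17) = mex{1,1} = 0
G(18) = mex{0,2} = 1
G(19) = mex{1,0} = 2
G(20) = mex{2,1} = 0
G(21) = mex{0,0} = 1
G(22) = mex{1,1} = 0
G(23) = mex{0,2} = 1
G(24) = mex{1,0} = 2
Stack A: G(24) = 2.
Stack B: G(17) = 0.
Combined Grundy value = 2 ⊕ 0 = 2.

2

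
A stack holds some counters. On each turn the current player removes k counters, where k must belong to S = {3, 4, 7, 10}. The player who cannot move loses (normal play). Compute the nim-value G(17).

n :  0  1  2  3  4  5  6  7  8  9 10 11 12 13 14 15 16 17
G :  0  0  0  1  1  1  2  2  2  3  3  3  4  0  0  0  1  1

1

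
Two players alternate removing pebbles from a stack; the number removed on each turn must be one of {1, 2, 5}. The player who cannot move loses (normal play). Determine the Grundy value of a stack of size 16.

n :  0  1  2  3  4  5  6  7  8  9 10 11 12 13 14 15 16
G :  0  1  2  0  1  2  0  1  2  0  1  2  0  1  2  0  1

1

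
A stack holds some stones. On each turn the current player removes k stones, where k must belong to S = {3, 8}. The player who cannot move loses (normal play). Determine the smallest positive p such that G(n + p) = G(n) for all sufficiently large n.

G(0) = 0
G(1) = mex{} = 0
G(2) = mex{} = 0
G(3) = mex{0} = 1
G(4) = mex{0} = 1
G(5) = mex{0} = 1
G(6) = mex{1} = 0
G(7) = mex{1} = 0
G(8) = mex{1,0} = 2
G(9) = mex{0,0} = 1
G(10) = mex{0,0} = 1
G(11) = mex{2,1} = 0
G(12) = mex{1,1} = 0
G(13) = mex{1,1} = 0
G(14) = mex{0,0} = 1
G(15) = mex{0,0} = 1
G(16) = mex{0,2} = 1
G(17) = mex{1,1} = 0
G(18) = mex{1,1} = 0
G(19) = mex{1,0} = 2
G(20) = mex{0,0} = 1
G(21) = mex{0,0} = 1
G(22) = mex{2,1} = 0
G(23) = mex{1,1} = 0
G(n+11) = G(n) holds for n = 0,…,7 (a full window of length max(S) = 8), so the sequence is purely periodic with period 11.

11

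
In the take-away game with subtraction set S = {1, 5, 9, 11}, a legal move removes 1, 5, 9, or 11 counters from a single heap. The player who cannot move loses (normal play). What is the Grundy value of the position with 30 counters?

0

n :  0  1  2  3  4  5  6  7  8  9 10 11 12 13 14 15 16 17 18 19 20 21 22 23 24 25 26 27 28 29 30
G :  0  1  0  1  0  1  0  1  0  1  0  1  0  1  0  1  0  1  0  1  0  1  0  1  0  1  0  1  0  1  0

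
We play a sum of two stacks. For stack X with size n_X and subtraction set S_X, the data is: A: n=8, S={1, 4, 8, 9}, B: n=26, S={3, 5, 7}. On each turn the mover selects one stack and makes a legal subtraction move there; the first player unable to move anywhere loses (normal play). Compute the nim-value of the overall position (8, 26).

Stack A, S = {1, 4, 8, 9}:
n : 0 1 2 3 4 5 6 7 8
G : 0 1 0 1 2 0 1 0 1
G_A(8) = 1.
Stack B, S = {3, 5, 7}:
n :  0  1  2  3  4  5  6  7  8  9 10 11 12 13 14 15 16 17 18 19 20 21 22 23 24 25 26
G :  0  0  0  1  1  1  2  2  2  3  0  0  0  1  1  1  2  2  2  3  0  0  0  1  1  1  2
G_B(26) = 2.
Combined Grundy value = 1 ⊕ 2 = 3.

3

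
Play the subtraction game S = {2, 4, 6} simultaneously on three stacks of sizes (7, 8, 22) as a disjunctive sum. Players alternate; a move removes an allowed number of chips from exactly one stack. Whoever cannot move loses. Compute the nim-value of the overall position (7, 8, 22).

0

All stacks use S = {2, 4, 6}:
n :  0  1  2  3  4  5  6  7  8  9 10 11 12 13 14 15 16 17 18 19 20 21 22
G :  0  0  1  1  2  2  3  3  0  0  1  1  2  2  3  3  0  0  1  1  2  2  3
Stack A: G(7) = 3.
Stack B: G(8) = 0.
Stack C: G(22) = 3.
Combined Grundy value = 3 ⊕ 0 ⊕ 3 = 0.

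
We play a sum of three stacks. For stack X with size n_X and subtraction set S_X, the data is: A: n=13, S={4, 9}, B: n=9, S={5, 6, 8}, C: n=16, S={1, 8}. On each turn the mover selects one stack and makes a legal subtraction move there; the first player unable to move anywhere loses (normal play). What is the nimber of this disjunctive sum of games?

Stack A, S = {4, 9}:
n :  0  1  2  3  4  5  6  7  8  9 10 11 12 13
G :  0  0  0  0  1  1  1  1  0  2  2  2  1  0
G_A(13) = 0.
Stack B, S = {5, 6, 8}:
G(0) = 0
G(1) = mex{} = 0
G(2) = mex{} = 0
G(3) = mex{} = 0
G(4) = mex{} = 0
G(5) = mex{0} = 1
G(6) = mex{0,0} = 1
G(7) = mex{0,0} = 1
G(8) = mex{0,0,0} = 1
G(9) = mex{0,0,0} = 1
G_B(9) = 1.
Stack C, S = {1, 8}:
n :  0  1  2  3  4  5  6  7  8  9 10 11 12 13 14 15 16
G :  0  1  0  1  0  1  0  1  2  0  1  0  1  0  1  0  1
G_C(16) = 1.
Combined Grundy value = 0 ⊕ 1 ⊕ 1 = 0.

0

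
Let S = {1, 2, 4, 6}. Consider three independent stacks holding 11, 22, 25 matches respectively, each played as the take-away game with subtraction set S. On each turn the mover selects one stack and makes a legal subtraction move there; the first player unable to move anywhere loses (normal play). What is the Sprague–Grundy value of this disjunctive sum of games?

All stacks use S = {1, 2, 4, 6}:
n :  0  1  2  3  4  5  6  7  8  9 10 11 12 13 14 15 16 17 18 19 20 21 22 23 24 25
G :  0  1  2  0  1  2  3  4  0  1  2  0  1  2  3  4  0  1  2  0  1  2  3  4  0  1
Stack A: G(11) = 0.
Stack B: G(22) = 3.
Stack C: G(25) = 1.
Combined Grundy value = 0 ⊕ 3 ⊕ 1 = 2.

2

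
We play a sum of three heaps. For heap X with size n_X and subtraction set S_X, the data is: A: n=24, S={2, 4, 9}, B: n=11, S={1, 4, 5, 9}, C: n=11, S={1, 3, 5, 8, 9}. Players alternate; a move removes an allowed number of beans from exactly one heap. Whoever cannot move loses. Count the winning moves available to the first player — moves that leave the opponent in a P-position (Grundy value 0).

Heap A, S = {2, 4, 9}:
n :  0  1  2  3  4  5  6  7  8  9 10 11 12 13 14 15 16 17 18 19 20 21 22 23 24
G :  0  0  1  1  2  2  0  0  1  1  2  2  0  0  1  1  2  2  0  0  1  1  2  2  0
G_A(24) = 0.
Heap B, S = {1, 4, 5, 9}:
G(0) = 0
G(1) = mex{0} = 1
G(2) = mex{1} = 0
G(3) = mex{0} = 1
G(4) = mex{1,0} = 2
G(5) = mex{2,1,0} = 3
G(6) = mex{3,0,1} = 2
G(7) = mex{2,1,0} = 3
G(8) = mex{3,2,1} = 0
G(9) = mex{0,3,2,0} = 1
G(10) = mex{1,2,3,1} = 0
G(11) = mex{0,3,2,0} = 1
G_B(11) = 1.
Heap C, S = {1, 3, 5, 8, 9}:
G(0) = 0
G(1) = mex{0} = 1
G(2) = mex{1} = 0
G(3) = mex{0,0} = 1
G(4) = mex{1,1} = 0
G(5) = mex{0,0,0} = 1
G(6) = mex{1,1,1} = 0
G(7) = mex{0,0,0} = 1
G(8) = mex{1,1,1,0} = 2
G(9) = mex{2,0,0,1,0} = 3
G(10) = mex{3,1,1,0,1} = 2
G(11) = mex{2,2,0,1,0} = 3
G_C(11) = 3.
Combined Grundy value = 0 ⊕ 1 ⊕ 3 = 2.
A winning move leaves total XOR = 0, i.e. changes one component's Grundy value g to g ⊕ X where X is the current total.
Heap A: need g' = 0⊕2 = 2. Options: 24−2→G=2, 24−4→G=1, 24−9→G=1. Hits: 1.
Heap B: need g' = 1⊕2 = 3. Options: 11−1→G=0, 11−4→G=3, 11−5→G=2, 11−9→G=0. Hits: 1.
Heap C: need g' = 3⊕2 = 1. Options: 11−1→G=2, 11−3→G=2, 11−5→G=0, 11−8→G=1, 11−9→G=0. Hits: 1.

3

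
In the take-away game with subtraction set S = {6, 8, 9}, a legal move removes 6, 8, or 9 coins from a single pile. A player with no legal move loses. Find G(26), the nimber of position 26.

n :  0  1  2  3  4  5  6  7  8  9 10 11 12 13 14 15 16 17 18 19 20 21 22 23 24 25 26
G :  0  0  0  0  0  0  1  1  1  1  1  1  2  2  2  0  0  0  0  0  0  1  1  1  1  1  1

1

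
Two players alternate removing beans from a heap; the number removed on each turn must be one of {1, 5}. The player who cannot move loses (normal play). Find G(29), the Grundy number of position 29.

G(0) = 0
G(1) = mex{0} = 1
G(2) = mex{1} = 0
G(3) = mex{0} = 1
G(4) = mex{1} = 0
G(5) = mex{0,0} = 1
G(6) = mex{1,1} = 0
G(7) = mex{0,0} = 1
G(8) = mex{1,1} = 0
G(9) = mex{0,0} = 1
G(10) = mex{1,1} = 0
G(11) = mex{0,0} = 1
G(12) = mex{1,1} = 0
G(13) = mex{0,0} = 1
G(14) = mex{1,1} = 0
G(15) = mex{0,0} = 1
G(16) = mex{1,1} = 0
G(17) = mex{0,0} = 1
G(18) = mex{1,1} = 0
G(19) = mex{0,0} = 1
G(20) = mex{1,1} = 0
G(21) = mex{0,0} = 1
G(22) = mex{1,1} = 0
G(23) = mex{0,0} = 1
G(24) = mex{1,1} = 0
G(25) = mex{0,0} = 1
G(26) = mex{1,1} = 0
G(27) = mex{0,0} = 1
G(28) = mex{1,1} = 0
G(29) = mex{0,0} = 1

1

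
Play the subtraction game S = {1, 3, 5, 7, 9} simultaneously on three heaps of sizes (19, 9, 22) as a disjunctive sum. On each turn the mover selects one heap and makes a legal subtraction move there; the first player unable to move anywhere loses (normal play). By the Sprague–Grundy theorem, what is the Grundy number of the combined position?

All heaps use S = {1, 3, 5, 7, 9}:
G(0) = 0
G(1) = mex{0} = 1
G(2) = mex{1} = 0
G(3) = mex{0,0} = 1
G(4) = mex{1,1} = 0
G(5) = mex{0,0,0} = 1
G(6) = mex{1,1,1} = 0
G(7) = mex{0,0,0,0} = 1
G(8) = mex{1,1,1,1} = 0
G(9) = mex{0,0,0,0,0} = 1
G(10) = mex{1,1,1,1,1} = 0
G(11) = mex{0,0,0,0,0} = 1
G(12) = mex{1,1,1,1,1} = 0
G(13) = mex{0,0,0,0,0} = 1
G(14) = mex{1,1,1,1,1} = 0
G(15) = mex{0,0,0,0,0} = 1
G(16) = mex{1,1,1,1,1} = 0
G(17) = mex{0,0,0,0,0} = 1
G(18) = mex{1,1,1,1,1} = 0
G(19) = mex{0,0,0,0,0} = 1
G(20) = mex{1,1,1,1,1} = 0
G(21) = mex{0,0,0,0,0} = 1
G(22) = mex{1,1,1,1,1} = 0
Heap A: G(19) = 1.
Heap B: G(9) = 1.
Heap C: G(22) = 0.
Combined Grundy value = 1 ⊕ 1 ⊕ 0 = 0.

0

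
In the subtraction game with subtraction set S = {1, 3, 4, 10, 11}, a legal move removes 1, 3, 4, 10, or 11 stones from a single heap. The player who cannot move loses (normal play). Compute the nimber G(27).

G(0) = 0
G(1) = mex{0} = 1
G(2) = mex{1} = 0
G(3) = mex{0,0} = 1
G(4) = mex{1,1,0} = 2
G(5) = mex{2,0,1} = 3
G(6) = mex{3,1,0} = 2
G(7) = mex{2,2,1} = 0
G(8) = mex{0,3,2} = 1
G(9) = mex{1,2,3} = 0
G(10) = mex{0,0,2,0} = 1
G(11) = mex{1,1,0,1,0} = 2
G(12) = mex{2,0,1,0,1} = 3
G(13) = mex{3,1,0,1,0} = 2
G(14) = mex{2,2,1,2,1} = 0
G(15) = mex{0,3,2,3,2} = 1
G(16) = mex{1,2,3,2,3} = 0
G(17) = mex{0,0,2,0,2} = 1
G(18) = mex{1,1,0,1,0} = 2
G(19) = mex{2,0,1,0,1} = 3
G(20) = mex{3,1,0,1,0} = 2
G(21) = mex{2,2,1,2,1} = 0
G(22) = mex{0,3,2,3,2} = 1
G(23) = mex{1,2,3,2,3} = 0
G(24) = mex{0,0,2,0,2} = 1
G(25) = mex{1,1,0,1,0} = 2
G(26) = mex{2,0,1,0,1} = 3
G(27) = mex{3,1,0,1,0} = 2

2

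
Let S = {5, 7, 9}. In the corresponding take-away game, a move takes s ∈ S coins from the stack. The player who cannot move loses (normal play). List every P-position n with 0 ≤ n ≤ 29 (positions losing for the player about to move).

G(0) = 0
G(1) = mex{} = 0
G(2) = mex{} = 0
G(3) = mex{} = 0
G(4) = mex{} = 0
G(5) = mex{0} = 1
G(6) = mex{0} = 1
G(7) = mex{0,0} = 1
G(8) = mex{0,0} = 1
G(9) = mex{0,0,0} = 1
G(10) = mex{1,0,0} = 2
G(11) = mex{1,0,0} = 2
G(12) = mex{1,1,0} = 2
G(13) = mex{1,1,0} = 2
G(14) = mex{1,1,1} = 0
G(15) = mex{2,1,1} = 0
G(16) = mex{2,1,1} = 0
G(17) = mex{2,2,1} = 0
G(18) = mex{2,2,1} = 0
G(19) = mex{0,2,2} = 1
G(20) = mex{0,2,2} = 1
G(21) = mex{0,0,2} = 1
G(22) = mex{0,0,2} = 1
G(23) = mex{0,0,0} = 1
G(24) = mex{1,0,0} = 2
G(25) = mex{1,0,0} = 2
G(26) = mex{1,1,0} = 2
G(27) = mex{1,1,0} = 2
G(28) = mex{1,1,1} = 0
G(29) = mex{2,1,1} = 0
P-positions are exactly the n with G(n) = 0.

0, 1, 2, 3, 4, 14, 15, 16, 17, 18, 28, 29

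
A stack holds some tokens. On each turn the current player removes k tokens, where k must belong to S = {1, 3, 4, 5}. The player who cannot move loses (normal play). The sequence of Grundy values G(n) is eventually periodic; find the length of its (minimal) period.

n :  0  1  2  3  4  5  6  7  8  9 10 11 12 13 14 15 16 17
G :  0  1  0  1  2  3  2  3  0  1  0  1  2  3  2  3  0  1
G(n+8) = G(n) holds for n = 0,…,4 (a full window of length max(S) = 5), so the sequence is purely periodic with period 8.

8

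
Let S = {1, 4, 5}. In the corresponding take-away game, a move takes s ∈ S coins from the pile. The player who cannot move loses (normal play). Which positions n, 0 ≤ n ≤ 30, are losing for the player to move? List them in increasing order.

n :  0  1  2  3  4  5  6  7  8  9 10 11 12 13 14 15 16 17 18 19 20 21 22 23 24 25 26 27 28 29 30
G :  0  1  0  1  2  3  2  3  0  1  0  1  2  3  2  3  0  1  0  1  2  3  2  3  0  1  0  1  2  3  2
P-positions are exactly the n with G(n) = 0.

0, 2, 8, 10, 16, 18, 24, 26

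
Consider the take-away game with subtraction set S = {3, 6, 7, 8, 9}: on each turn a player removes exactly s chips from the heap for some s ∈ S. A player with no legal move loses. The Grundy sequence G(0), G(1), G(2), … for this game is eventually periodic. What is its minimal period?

12

G(0) = 0
G(1) = mex{} = 0
G(2) = mex{} = 0
G(3) = mex{0} = 1
G(4) = mex{0} = 1
G(5) = mex{0} = 1
G(6) = mex{1,0} = 2
G(7) = mex{1,0,0} = 2
G(8) = mex{1,0,0,0} = 2
G(9) = mex{2,1,0,0,0} = 3
G(10) = mex{2,1,1,0,0} = 3
G(11) = mex{2,1,1,1,0} = 3
G(12) = mex{3,2,1,1,1} = 0
G(13) = mex{3,2,2,1,1} = 0
G(14) = mex{3,2,2,2,1} = 0
G(15) = mex{0,3,2,2,2} = 1
G(16) = mex{0,3,3,2,2} = 1
G(17) = mex{0,3,3,3,2} = 1
G(18) = mex{1,0,3,3,3} = 2
G(19) = mex{1,0,0,3,3} = 2
G(20) = mex{1,0,0,0,3} = 2
G(21) = mex{2,1,0,0,0} = 3
G(22) = mex{2,1,1,0,0} = 3
G(23) = mex{2,1,1,1,0} = 3
G(24) = mex{3,2,1,1,1} = 0
G(25) = mex{3,2,2,1,1} = 0
G(n+12) = G(n) holds for n = 0,…,8 (a full window of length max(S) = 9), so the sequence is purely periodic with period 12.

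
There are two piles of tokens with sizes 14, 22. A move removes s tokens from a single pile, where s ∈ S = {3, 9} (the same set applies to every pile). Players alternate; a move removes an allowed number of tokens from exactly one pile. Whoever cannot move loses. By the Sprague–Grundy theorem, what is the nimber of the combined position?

All piles use S = {3, 9}:
n :  0  1  2  3  4  5  6  7  8  9 10 11 12 13 14 15 16 17 18 19 20 21 22
G :  0  0  0  1  1  1  0  0  0  1  1  1  0  0  0  1  1  1  0  0  0  1  1
Pile A: G(14) = 0.
Pile B: G(22) = 1.
Combined Grundy value = 0 ⊕ 1 = 1.

1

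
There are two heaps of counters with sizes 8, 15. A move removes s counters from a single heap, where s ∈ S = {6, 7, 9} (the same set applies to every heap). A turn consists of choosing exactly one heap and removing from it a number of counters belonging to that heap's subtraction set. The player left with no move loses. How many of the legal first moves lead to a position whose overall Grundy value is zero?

All heaps use S = {6, 7, 9}:
n :  0  1  2  3  4  5  6  7  8  9 10 11 12 13 14 15
G :  0  0  0  0  0  0  1  1  1  1  1  1  2  2  2  0
Heap A: G(8) = 1.
Heap B: G(15) = 0.
Combined Grundy value = 1 ⊕ 0 = 1.
A winning move leaves total XOR = 0, i.e. changes one component's Grundy value g to g ⊕ X where X is the current total.
Heap A: need g' = 1⊕1 = 0. Options: 8−6→G=0, 8−7→G=0. Hits: 2.
Heap B: need g' = 0⊕1 = 1. Options: 15−6→G=1, 15−7→G=1, 15−9→G=1. Hits: 3.

5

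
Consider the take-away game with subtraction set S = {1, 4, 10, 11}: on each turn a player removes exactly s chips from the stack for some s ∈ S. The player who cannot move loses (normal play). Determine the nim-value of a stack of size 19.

0

n :  0  1  2  3  4  5  6  7  8  9 10 11 12 13 14 15 16 17 18 19
G :  0  1  0  1  2  0  1  0  1  2  3  2  3  4  0  1  2  3  2  0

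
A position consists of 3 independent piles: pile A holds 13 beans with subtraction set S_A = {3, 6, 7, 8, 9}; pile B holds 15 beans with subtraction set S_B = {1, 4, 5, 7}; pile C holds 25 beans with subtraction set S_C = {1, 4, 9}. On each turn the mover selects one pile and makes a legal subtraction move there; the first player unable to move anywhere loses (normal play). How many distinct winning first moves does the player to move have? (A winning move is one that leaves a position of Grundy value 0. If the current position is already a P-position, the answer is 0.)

Pile A, S = {3, 6, 7, 8, 9}:
G(0) = 0
G(1) = mex{} = 0
G(2) = mex{} = 0
G(3) = mex{0} = 1
G(4) = mex{0} = 1
G(5) = mex{0} = 1
G(6) = mex{1,0} = 2
G(7) = mex{1,0,0} = 2
G(8) = mex{1,0,0,0} = 2
G(9) = mex{2,1,0,0,0} = 3
G(10) = mex{2,1,1,0,0} = 3
G(11) = mex{2,1,1,1,0} = 3
G(12) = mex{3,2,1,1,1} = 0
G(13) = mex{3,2,2,1,1} = 0
G_A(13) = 0.
Pile B, S = {1, 4, 5, 7}:
G(0) = 0
G(1) = mex{0} = 1
G(2) = mex{1} = 0
G(3) = mex{0} = 1
G(4) = mex{1,0} = 2
G(5) = mex{2,1,0} = 3
G(6) = mex{3,0,1} = 2
G(7) = mex{2,1,0,0} = 3
G(8) = mex{3,2,1,1} = 0
G(9) = mex{0,3,2,0} = 1
G(10) = mex{1,2,3,1} = 0
G(11) = mex{0,3,2,2} = 1
G(12) = mex{1,0,3,3} = 2
G(13) = mex{2,1,0,2} = 3
G(14) = mex{3,0,1,3} = 2
G(15) = mex{2,1,0,0} = 3
G_B(15) = 3.
Pile C, S = {1, 4, 9}:
n :  0  1  2  3  4  5  6  7  8  9 10 11 12 13 14 15 16 17 18 19 20 21 22 23 24 25
G :  0  1  0  1  2  0  1  0  1  2  0  1  0  1  2  0  1  0  1  2  0  1  0  1  2  0
G_C(25) = 0.
Combined Grundy value = 0 ⊕ 3 ⊕ 0 = 3.
A winning move leaves total XOR = 0, i.e. changes one component's Grundy value g to g ⊕ X where X is the current total.
Pile A: need g' = 0⊕3 = 3. Options: 13−3→G=3, 13−6→G=2, 13−7→G=2, 13−8→G=1, 13−9→G=1. Hits: 1.
Pile B: need g' = 3⊕3 = 0. Options: 15−1→G=2, 15−4→G=1, 15−5→G=0, 15−7→G=0. Hits: 2.
Pile C: need g' = 0⊕3 = 3. Options: 25−1→G=2, 25−4→G=1, 25−9→G=1. Hits: 0.

3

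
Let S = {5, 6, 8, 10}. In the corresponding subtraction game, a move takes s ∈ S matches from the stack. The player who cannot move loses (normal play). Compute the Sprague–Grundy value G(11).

G(0) = 0
G(1) = mex{} = 0
G(2) = mex{} = 0
G(3) = mex{} = 0
G(4) = mex{} = 0
G(5) = mex{0} = 1
G(6) = mex{0,0} = 1
G(7) = mex{0,0} = 1
G(8) = mex{0,0,0} = 1
G(9) = mex{0,0,0} = 1
G(10) = mex{1,0,0,0} = 2
G(11) = mex{1,1,0,0} = 2

2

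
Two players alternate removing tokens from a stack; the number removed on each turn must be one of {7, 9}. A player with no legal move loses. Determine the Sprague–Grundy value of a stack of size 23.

1

G(0) = 0
G(1) = mex{} = 0
G(2) = mex{} = 0
G(3) = mex{} = 0
G(4) = mex{} = 0
G(5) = mex{} = 0
G(6) = mex{} = 0
G(7) = mex{0} = 1
G(8) = mex{0} = 1
G(9) = mex{0,0} = 1
G(10) = mex{0,0} = 1
G(11) = mex{0,0} = 1
G(12) = mex{0,0} = 1
G(13) = mex{0,0} = 1
G(14) = mex{1,0} = 2
G(15) = mex{1,0} = 2
G(16) = mex{1,1} = 0
G(17) = mex{1,1} = 0
G(18) = mex{1,1} = 0
G(19) = mex{1,1} = 0
G(20) = mex{1,1} = 0
G(21) = mex{2,1} = 0
G(22) = mex{2,1} = 0
G(23) = mex{0,2} = 1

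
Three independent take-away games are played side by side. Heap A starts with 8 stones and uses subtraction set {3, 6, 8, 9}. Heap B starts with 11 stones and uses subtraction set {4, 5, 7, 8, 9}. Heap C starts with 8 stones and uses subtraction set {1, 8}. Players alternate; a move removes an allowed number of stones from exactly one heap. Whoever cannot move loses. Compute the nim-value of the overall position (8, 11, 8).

2

Heap A, S = {3, 6, 8, 9}:
G(0) = 0
G(1) = mex{} = 0
G(2) = mex{} = 0
G(3) = mex{0} = 1
G(4) = mex{0} = 1
G(5) = mex{0} = 1
G(6) = mex{1,0} = 2
G(7) = mex{1,0} = 2
G(8) = mex{1,0,0} = 2
G_A(8) = 2.
Heap B, S = {4, 5, 7, 8, 9}:
n :  0  1  2  3  4  5  6  7  8  9 10 11
G :  0  0  0  0  1  1  1  1  2  2  2  2
G_B(11) = 2.
Heap C, S = {1, 8}:
n : 0 1 2 3 4 5 6 7 8
G : 0 1 0 1 0 1 0 1 2
G_C(8) = 2.
Combined Grundy value = 2 ⊕ 2 ⊕ 2 = 2.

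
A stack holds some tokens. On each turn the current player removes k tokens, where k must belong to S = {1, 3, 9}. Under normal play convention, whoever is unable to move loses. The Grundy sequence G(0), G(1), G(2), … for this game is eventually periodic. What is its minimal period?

2

n :  0  1  2  3  4  5  6  7  8  9 10 11 12 13 14
G :  0  1  0  1  0  1  0  1  0  1  0  1  0  1  0
G(n+2) = G(n) holds for n = 0,…,8 (a full window of length max(S) = 9), so the sequence is purely periodic with period 2.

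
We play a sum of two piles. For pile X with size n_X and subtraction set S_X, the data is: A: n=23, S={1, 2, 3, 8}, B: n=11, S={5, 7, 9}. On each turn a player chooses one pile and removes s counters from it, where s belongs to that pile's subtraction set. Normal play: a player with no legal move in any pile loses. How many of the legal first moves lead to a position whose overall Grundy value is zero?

3

Pile A, S = {1, 2, 3, 8}:
n :  0  1  2  3  4  5  6  7  8  9 10 11 12 13 14 15 16 17 18 19 20 21 22 23
G :  0  1  2  3  0  1  2  3  4  0  1  2  3  0  1  2  3  4  0  1  2  3  0  1
G_A(23) = 1.
Pile B, S = {5, 7, 9}:
n :  0  1  2  3  4  5  6  7  8  9 10 11
G :  0  0  0  0  0  1  1  1  1  1  2  2
G_B(11) = 2.
Combined Grundy value = 1 ⊕ 2 = 3.
A winning move leaves total XOR = 0, i.e. changes one component's Grundy value g to g ⊕ X where X is the current total.
Pile A: need g' = 1⊕3 = 2. Options: 23−1→G=0, 23−2→G=3, 23−3→G=2, 23−8→G=2. Hits: 2.
Pile B: need g' = 2⊕3 = 1. Options: 11−5→G=1, 11−7→G=0, 11−9→G=0. Hits: 1.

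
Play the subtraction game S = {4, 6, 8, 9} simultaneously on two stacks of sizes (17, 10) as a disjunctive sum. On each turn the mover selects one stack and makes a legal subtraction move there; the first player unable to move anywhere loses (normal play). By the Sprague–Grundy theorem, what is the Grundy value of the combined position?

3

All stacks use S = {4, 6, 8, 9}:
n :  0  1  2  3  4  5  6  7  8  9 10 11 12 13 14 15 16 17
G :  0  0  0  0  1  1  1  1  2  2  2  2  3  0  0  0  0  1
Stack A: G(17) = 1.
Stack B: G(10) = 2.
Combined Grundy value = 1 ⊕ 2 = 3.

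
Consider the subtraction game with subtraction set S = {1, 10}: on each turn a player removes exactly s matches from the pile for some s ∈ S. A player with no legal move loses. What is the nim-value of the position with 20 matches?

G(0) = 0
G(1) = mex{0} = 1
G(2) = mex{1} = 0
G(3) = mex{0} = 1
G(4) = mex{1} = 0
G(5) = mex{0} = 1
G(6) = mex{1} = 0
G(7) = mex{0} = 1
G(8) = mex{1} = 0
G(9) = mex{0} = 1
G(10) = mex{1,0} = 2
G(11) = mex{2,1} = 0
G(12) = mex{0,0} = 1
G(13) = mex{1,1} = 0
G(14) = mex{0,0} = 1
G(15) = mex{1,1} = 0
G(16) = mex{0,0} = 1
G(17) = mex{1,1} = 0
G(18) = mex{0,0} = 1
G(19) = mex{1,1} = 0
G(20) = mex{0,2} = 1

1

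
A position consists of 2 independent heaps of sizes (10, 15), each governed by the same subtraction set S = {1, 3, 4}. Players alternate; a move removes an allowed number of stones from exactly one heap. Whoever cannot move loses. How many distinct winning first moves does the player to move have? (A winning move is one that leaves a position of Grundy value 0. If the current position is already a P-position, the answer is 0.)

All heaps use S = {1, 3, 4}:
n :  0  1  2  3  4  5  6  7  8  9 10 11 12 13 14 15
G :  0  1  0  1  2  3  2  0  1  0  1  2  3  2  0  1
Heap A: G(10) = 1.
Heap B: G(15) = 1.
Combined Grundy value = 1 ⊕ 1 = 0.
A winning move leaves total XOR = 0, i.e. changes one component's Grundy value g to g ⊕ X where X is the current total.
Heap A: target g' = 1⊕0 = 1, but every legal move changes the Grundy value (mex property), so 0 moves.
Heap B: target g' = 1⊕0 = 1, but every legal move changes the Grundy value (mex property), so 0 moves.

0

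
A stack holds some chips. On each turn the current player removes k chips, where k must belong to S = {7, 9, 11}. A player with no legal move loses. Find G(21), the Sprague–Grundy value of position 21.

0

G(0) = 0
G(1) = mex{} = 0
G(2) = mex{} = 0
G(3) = mex{} = 0
G(4) = mex{} = 0
G(5) = mex{} = 0
G(6) = mex{} = 0
G(7) = mex{0} = 1
G(8) = mex{0} = 1
G(9) = mex{0,0} = 1
G(10) = mex{0,0} = 1
G(11) = mex{0,0,0} = 1
G(12) = mex{0,0,0} = 1
G(13) = mex{0,0,0} = 1
G(14) = mex{1,0,0} = 2
G(15) = mex{1,0,0} = 2
G(16) = mex{1,1,0} = 2
G(17) = mex{1,1,0} = 2
G(18) = mex{1,1,1} = 0
G(19) = mex{1,1,1} = 0
G(20) = mex{1,1,1} = 0
G(21) = mex{2,1,1} = 0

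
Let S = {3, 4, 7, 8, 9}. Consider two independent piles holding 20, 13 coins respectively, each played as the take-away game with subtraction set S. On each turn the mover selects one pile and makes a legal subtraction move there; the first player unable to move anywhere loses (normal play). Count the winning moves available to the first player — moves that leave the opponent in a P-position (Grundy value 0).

All piles use S = {3, 4, 7, 8, 9}:
n :  0  1  2  3  4  5  6  7  8  9 10 11 12 13 14 15 16 17 18 19 20
G :  0  0  0  1  1  1  2  2  2  3  3  3  0  0  0  1  1  1  2  2  2
Pile A: G(20) = 2.
Pile B: G(13) = 0.
Combined Grundy value = 2 ⊕ 0 = 2.
A winning move leaves total XOR = 0, i.e. changes one component's Grundy value g to g ⊕ X where X is the current total.
Pile A: need g' = 2⊕2 = 0. Options: 20−3→G=1, 20−4→G=1, 20−7→G=0, 20−8→G=0, 20−9→G=3. Hits: 2.
Pile B: need g' = 0⊕2 = 2. Options: 13−3→G=3, 13−4→G=3, 13−7→G=2, 13−8→G=1, 13−9→G=1. Hits: 1.

3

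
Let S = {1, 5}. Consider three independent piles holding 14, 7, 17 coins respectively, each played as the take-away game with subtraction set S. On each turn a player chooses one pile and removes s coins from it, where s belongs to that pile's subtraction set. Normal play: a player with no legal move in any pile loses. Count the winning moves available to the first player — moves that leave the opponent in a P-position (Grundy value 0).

All piles use S = {1, 5}:
n :  0  1  2  3  4  5  6  7  8  9 10 11 12 13 14 15 16 17
G :  0  1  0  1  0  1  0  1  0  1  0  1  0  1  0  1  0  1
Pile A: G(14) = 0.
Pile B: G(7) = 1.
Pile C: G(17) = 1.
Combined Grundy value = 0 ⊕ 1 ⊕ 1 = 0.
A winning move leaves total XOR = 0, i.e. changes one component's Grundy value g to g ⊕ X where X is the current total.
Pile A: target g' = 0⊕0 = 0, but every legal move changes the Grundy value (mex property), so 0 moves.
Pile B: target g' = 1⊕0 = 1, but every legal move changes the Grundy value (mex property), so 0 moves.
Pile C: target g' = 1⊕0 = 1, but every legal move changes the Grundy value (mex property), so 0 moves.

0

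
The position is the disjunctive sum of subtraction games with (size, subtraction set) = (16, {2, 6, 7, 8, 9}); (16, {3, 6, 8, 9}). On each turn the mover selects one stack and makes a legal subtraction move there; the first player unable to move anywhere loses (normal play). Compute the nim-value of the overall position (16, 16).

1

Stack A, S = {2, 6, 7, 8, 9}:
n :  0  1  2  3  4  5  6  7  8  9 10 11 12 13 14 15 16
G :  0  0  1  1  0  0  1  1  2  2  3  3  2  2  3  0  0
G_A(16) = 0.
Stack B, S = {3, 6, 8, 9}:
n :  0  1  2  3  4  5  6  7  8  9 10 11 12 13 14 15 16
G :  0  0  0  1  1  1  2  2  2  3  3  3  0  0  0  1  1
G_B(16) = 1.
Combined Grundy value = 0 ⊕ 1 = 1.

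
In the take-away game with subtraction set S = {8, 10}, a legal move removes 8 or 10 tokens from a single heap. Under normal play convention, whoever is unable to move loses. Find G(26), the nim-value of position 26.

G(0) = 0
G(1) = mex{} = 0
G(2) = mex{} = 0
G(3) = mex{} = 0
G(4) = mex{} = 0
G(5) = mex{} = 0
G(6) = mex{} = 0
G(7) = mex{} = 0
G(8) = mex{0} = 1
G(9) = mex{0} = 1
G(10) = mex{0,0} = 1
G(11) = mex{0,0} = 1
G(12) = mex{0,0} = 1
G(13) = mex{0,0} = 1
G(14) = mex{0,0} = 1
G(15) = mex{0,0} = 1
G(16) = mex{1,0} = 2
G(17) = mex{1,0} = 2
G(18) = mex{1,1} = 0
G(19) = mex{1,1} = 0
G(20) = mex{1,1} = 0
G(21) = mex{1,1} = 0
G(22) = mex{1,1} = 0
G(23) = mex{1,1} = 0
G(24) = mex{2,1} = 0
G(25) = mex{2,1} = 0
G(26) = mex{0,2} = 1

1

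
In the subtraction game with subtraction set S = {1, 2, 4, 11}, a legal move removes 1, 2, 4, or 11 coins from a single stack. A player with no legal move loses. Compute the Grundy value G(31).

n :  0  1  2  3  4  5  6  7  8  9 10 11 12 13 14 15 16 17 18 19 20 21 22 23 24 25 26 27 28 29 30 31
G :  0  1  2  0  1  2  0  1  2  0  1  2  0  1  2  0  1  2  0  1  2  0  1  2  0  1  2  0  1  2  0  1

1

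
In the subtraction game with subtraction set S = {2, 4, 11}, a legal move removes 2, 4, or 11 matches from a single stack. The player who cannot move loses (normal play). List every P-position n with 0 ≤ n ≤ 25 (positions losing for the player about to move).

G(0) = 0
G(1) = mex{} = 0
G(2) = mex{0} = 1
G(3) = mex{0} = 1
G(4) = mex{1,0} = 2
G(5) = mex{1,0} = 2
G(6) = mex{2,1} = 0
G(7) = mex{2,1} = 0
G(8) = mex{0,2} = 1
G(9) = mex{0,2} = 1
G(10) = mex{1,0} = 2
G(11) = mex{1,0,0} = 2
G(12) = mex{2,1,0} = 3
G(13) = mex{2,1,1} = 0
G(14) = mex{3,2,1} = 0
G(15) = mex{0,2,2} = 1
G(16) = mex{0,3,2} = 1
G(17) = mex{1,0,0} = 2
G(18) = mex{1,0,0} = 2
G(19) = mex{2,1,1} = 0
G(20) = mex{2,1,1} = 0
G(21) = mex{0,2,2} = 1
G(22) = mex{0,2,2} = 1
G(23) = mex{1,0,3} = 2
G(24) = mex{1,0,0} = 2
G(25) = mex{2,1,0} = 3
P-positions are exactly the n with G(n) = 0.

0, 1, 6, 7, 13, 14, 19, 20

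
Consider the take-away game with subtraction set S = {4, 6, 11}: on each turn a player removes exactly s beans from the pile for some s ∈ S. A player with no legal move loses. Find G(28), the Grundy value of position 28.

2

n :  0  1  2  3  4  5  6  7  8  9 10 11 12 13 14 15 16 17 18 19 20 21 22 23 24 25 26 27 28
G :  0  0  0  0  1  1  1  1  2  2  0  2  3  3  1  0  2  0  0  1  0  1  1  2  1  0  2  0  2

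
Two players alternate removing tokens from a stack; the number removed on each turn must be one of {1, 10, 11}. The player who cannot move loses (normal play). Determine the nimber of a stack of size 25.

G(0) = 0
G(1) = mex{0} = 1
G(2) = mex{1} = 0
G(3) = mex{0} = 1
G(4) = mex{1} = 0
G(5) = mex{0} = 1
G(6) = mex{1} = 0
G(7) = mex{0} = 1
G(8) = mex{1} = 0
G(9) = mex{0} = 1
G(10) = mex{1,0} = 2
G(11) = mex{2,1,0} = 3
G(12) = mex{3,0,1} = 2
G(13) = mex{2,1,0} = 3
G(14) = mex{3,0,1} = 2
G(15) = mex{2,1,0} = 3
G(16) = mex{3,0,1} = 2
G(17) = mex{2,1,0} = 3
G(18) = mex{3,0,1} = 2
G(19) = mex{2,1,0} = 3
G(20) = mex{3,2,1} = 0
G(21) = mex{0,3,2} = 1
G(22) = mex{1,2,3} = 0
G(23) = mex{0,3,2} = 1
G(24) = mex{1,2,3} = 0
G(25) = mex{0,3,2} = 1

1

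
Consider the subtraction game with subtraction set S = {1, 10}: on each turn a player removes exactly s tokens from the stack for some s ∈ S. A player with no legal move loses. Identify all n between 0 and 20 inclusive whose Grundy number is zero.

n :  0  1  2  3  4  5  6  7  8  9 10 11 12 13 14 15 16 17 18 19 20
G :  0  1  0  1  0  1  0  1  0  1  2  0  1  0  1  0  1  0  1  0  1
P-positions are exactly the n with G(n) = 0.

0, 2, 4, 6, 8, 11, 13, 15, 17, 19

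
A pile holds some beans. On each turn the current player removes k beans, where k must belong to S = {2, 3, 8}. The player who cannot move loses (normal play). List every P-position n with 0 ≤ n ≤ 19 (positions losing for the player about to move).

0, 1, 5, 6, 10, 11, 15, 16

G(0) = 0
G(1) = mex{} = 0
G(2) = mex{0} = 1
G(3) = mex{0,0} = 1
G(4) = mex{1,0} = 2
G(5) = mex{1,1} = 0
G(6) = mex{2,1} = 0
G(7) = mex{0,2} = 1
G(8) = mex{0,0,0} = 1
G(9) = mex{1,0,0} = 2
G(10) = mex{1,1,1} = 0
G(11) = mex{2,1,1} = 0
G(12) = mex{0,2,2} = 1
G(13) = mex{0,0,0} = 1
G(14) = mex{1,0,0} = 2
G(15) = mex{1,1,1} = 0
G(16) = mex{2,1,1} = 0
G(17) = mex{0,2,2} = 1
G(18) = mex{0,0,0} = 1
G(19) = mex{1,0,0} = 2
P-positions are exactly the n with G(n) = 0.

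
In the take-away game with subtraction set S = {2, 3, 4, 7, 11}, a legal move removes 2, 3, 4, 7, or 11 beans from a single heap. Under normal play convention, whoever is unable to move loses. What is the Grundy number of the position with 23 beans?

4

n :  0  1  2  3  4  5  6  7  8  9 10 11 12 13 14 15 16 17 18 19 20 21 22 23
G :  0  0  1  1  2  2  0  3  1  4  2  5  3  3  0  0  1  1  2  2  0  3  1  4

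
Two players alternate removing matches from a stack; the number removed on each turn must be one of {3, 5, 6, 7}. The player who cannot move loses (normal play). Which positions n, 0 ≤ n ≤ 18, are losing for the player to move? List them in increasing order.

n :  0  1  2  3  4  5  6  7  8  9 10 11 12 13 14 15 16 17 18
G :  0  0  0  1  1  1  2  2  2  3  0  0  0  1  1  1  2  2  2
P-positions are exactly the n with G(n) = 0.

0, 1, 2, 10, 11, 12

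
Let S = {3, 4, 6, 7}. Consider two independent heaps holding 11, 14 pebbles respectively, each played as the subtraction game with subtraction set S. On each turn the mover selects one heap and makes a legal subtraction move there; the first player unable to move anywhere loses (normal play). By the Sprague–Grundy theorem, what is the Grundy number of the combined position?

All heaps use S = {3, 4, 6, 7}:
n :  0  1  2  3  4  5  6  7  8  9 10 11 12 13 14
G :  0  0  0  1  1  1  2  2  2  3  0  0  0  1  1
Heap A: G(11) = 0.
Heap B: G(14) = 1.
Combined Grundy value = 0 ⊕ 1 = 1.

1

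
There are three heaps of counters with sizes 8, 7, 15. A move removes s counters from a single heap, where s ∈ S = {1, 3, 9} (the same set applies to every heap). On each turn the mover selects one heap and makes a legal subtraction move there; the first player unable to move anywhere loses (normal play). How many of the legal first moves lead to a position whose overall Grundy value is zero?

0

All heaps use S = {1, 3, 9}:
n :  0  1  2  3  4  5  6  7  8  9 10 11 12 13 14 15
G :  0  1  0  1  0  1  0  1  0  1  0  1  0  1  0  1
Heap A: G(8) = 0.
Heap B: G(7) = 1.
Heap C: G(15) = 1.
Combined Grundy value = 0 ⊕ 1 ⊕ 1 = 0.
A winning move leaves total XOR = 0, i.e. changes one component's Grundy value g to g ⊕ X where X is the current total.
Heap A: target g' = 0⊕0 = 0, but every legal move changes the Grundy value (mex property), so 0 moves.
Heap B: target g' = 1⊕0 = 1, but every legal move changes the Grundy value (mex property), so 0 moves.
Heap C: target g' = 1⊕0 = 1, but every legal move changes the Grundy value (mex property), so 0 moves.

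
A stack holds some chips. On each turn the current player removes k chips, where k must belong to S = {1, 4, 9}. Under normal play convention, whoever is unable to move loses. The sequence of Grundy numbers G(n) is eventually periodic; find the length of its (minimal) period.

5

n :  0  1  2  3  4  5  6  7  8  9 10 11 12 13 14 15
G :  0  1  0  1  2  0  1  0  1  2  0  1  0  1  2  0
G(n+5) = G(n) holds for n = 0,…,8 (a full window of length max(S) = 9), so the sequence is purely periodic with period 5.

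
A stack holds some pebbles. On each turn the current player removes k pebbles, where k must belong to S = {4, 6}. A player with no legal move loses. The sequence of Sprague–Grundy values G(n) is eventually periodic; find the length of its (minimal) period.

10

n :  0  1  2  3  4  5  6  7  8  9 10 11 12 13 14 15 16 17 18 19 20 21
G :  0  0  0  0  1  1  1  1  2  2  0  0  0  0  1  1  1  1  2  2  0  0
G(n+10) = G(n) holds for n = 0,…,5 (a full window of length max(S) = 6), so the sequence is purely periodic with period 10.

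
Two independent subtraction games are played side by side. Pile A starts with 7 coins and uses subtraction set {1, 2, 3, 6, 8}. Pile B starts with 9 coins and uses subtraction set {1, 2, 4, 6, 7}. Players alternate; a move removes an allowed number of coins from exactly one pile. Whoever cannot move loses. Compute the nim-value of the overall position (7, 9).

Pile A, S = {1, 2, 3, 6, 8}:
G(0) = 0
G(1) = mex{0} = 1
G(2) = mex{1,0} = 2
G(3) = mex{2,1,0} = 3
G(4) = mex{3,2,1} = 0
G(5) = mex{0,3,2} = 1
G(6) = mex{1,0,3,0} = 2
G(7) = mex{2,1,0,1} = 3
G_A(7) = 3.
Pile B, S = {1, 2, 4, 6, 7}:
n : 0 1 2 3 4 5 6 7 8 9
G : 0 1 2 0 1 2 3 4 0 1
G_B(9) = 1.
Combined Grundy value = 3 ⊕ 1 = 2.

2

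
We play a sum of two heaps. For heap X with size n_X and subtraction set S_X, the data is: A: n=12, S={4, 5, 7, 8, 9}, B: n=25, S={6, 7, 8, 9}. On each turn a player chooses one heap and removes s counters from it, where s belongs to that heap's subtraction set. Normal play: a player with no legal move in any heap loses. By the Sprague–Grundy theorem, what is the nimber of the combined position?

Heap A, S = {4, 5, 7, 8, 9}:
G(0) = 0
G(1) = mex{} = 0
G(2) = mex{} = 0
G(3) = mex{} = 0
G(4) = mex{0} = 1
G(5) = mex{0,0} = 1
G(6) = mex{0,0} = 1
G(7) = mex{0,0,0} = 1
G(8) = mex{1,0,0,0} = 2
G(9) = mex{1,1,0,0,0} = 2
G(10) = mex{1,1,0,0,0} = 2
G(11) = mex{1,1,1,0,0} = 2
G(12) = mex{2,1,1,1,0} = 3
G_A(12) = 3.
Heap B, S = {6, 7, 8, 9}:
n :  0  1  2  3  4  5  6  7  8  9 10 11 12 13 14 15 16 17 18 19 20 21 22 23 24 25
G :  0  0  0  0  0  0  1  1  1  1  1  1  2  2  2  0  0  0  0  0  0  1  1  1  1  1
G_B(25) = 1.
Combined Grundy value = 3 ⊕ 1 = 2.

2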